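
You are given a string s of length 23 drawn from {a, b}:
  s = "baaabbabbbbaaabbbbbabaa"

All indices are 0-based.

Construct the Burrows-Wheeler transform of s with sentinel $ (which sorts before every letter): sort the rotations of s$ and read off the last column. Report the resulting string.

aabbbaababaa$bbbbbabbaba

rank  rotation                  last
    0  $baaabbabbbbaaabbbbbabaa  a
    1  a$baaabbabbbbaaabbbbbaba  a
    2  aa$baaabbabbbbaaabbbbbab  b
    3  aaabbabbbbaaabbbbbabaa$b  b
    4  aaabbbbbabaa$baaabbabbbb  b
    5  aabbabbbbaaabbbbbabaa$ba  a
    6  aabbbbbabaa$baaabbabbbba  a
    7  abaa$baaabbabbbbaaabbbbb  b
    8  abbabbbbaaabbbbbabaa$baa  a
    9  abbbbaaabbbbbabaa$baaabb  b
   10  abbbbbabaa$baaabbabbbbaa  a
   11  baa$baaabbabbbbaaabbbbba  a
   12  baaabbabbbbaaabbbbbabaa$  $
   13  baaabbbbbabaa$baaabbabbb  b
   14  babaa$baaabbabbbbaaabbbb  b
   15  babbbbaaabbbbbabaa$baaab  b
   16  bbaaabbbbbabaa$baaabbabb  b
   17  bbabaa$baaabbabbbbaaabbb  b
   18  bbabbbbaaabbbbbabaa$baaa  a
   19  bbbaaabbbbbabaa$baaabbab  b
   20  bbbabaa$baaabbabbbbaaabb  b
   21  bbbbaaabbbbbabaa$baaabba  a
   22  bbbbabaa$baaabbabbbbaaab  b
   23  bbbbbabaa$baaabbabbbbaaa  a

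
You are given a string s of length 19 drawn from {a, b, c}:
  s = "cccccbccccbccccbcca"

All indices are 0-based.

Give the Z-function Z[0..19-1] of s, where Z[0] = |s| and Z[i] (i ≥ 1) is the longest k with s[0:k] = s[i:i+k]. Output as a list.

[19, 4, 3, 2, 1, 0, 4, 3, 2, 1, 0, 4, 3, 2, 1, 0, 2, 1, 0]

Z[0]=19
i=1: i≥r, start 0; Z[1]=4 grow→box=[1,5)
i=2: min(r-i=3, Z[1]=4)=3; Z[2]=3
i=3: min(r-i=2, Z[2]=3)=2; Z[3]=2
i=4: min(r-i=1, Z[3]=2)=1; Z[4]=1
i=5: i≥r, start 0; Z[5]=0
i=6: i≥r, start 0; Z[6]=4 grow→box=[6,10)
i=7: min(r-i=3, Z[1]=4)=3; Z[7]=3
i=8: min(r-i=2, Z[2]=3)=2; Z[8]=2
i=9: min(r-i=1, Z[3]=2)=1; Z[9]=1
i=10: i≥r, start 0; Z[10]=0
i=11: i≥r, start 0; Z[11]=4 grow→box=[11,15)
i=12: min(r-i=3, Z[1]=4)=3; Z[12]=3
i=13: min(r-i=2, Z[2]=3)=2; Z[13]=2
i=14: min(r-i=1, Z[3]=2)=1; Z[14]=1
i=15: i≥r, start 0; Z[15]=0
i=16: i≥r, start 0; Z[16]=2 grow→box=[16,18)
i=17: min(r-i=1, Z[1]=4)=1; Z[17]=1
i=18: i≥r, start 0; Z[18]=0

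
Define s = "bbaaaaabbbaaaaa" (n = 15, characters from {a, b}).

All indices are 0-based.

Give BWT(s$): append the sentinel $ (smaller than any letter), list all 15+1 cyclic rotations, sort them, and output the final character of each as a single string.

aaaaabbaaaabbb$a

rank  rotation          last
    0  $bbaaaaabbbaaaaa  a
    1  a$bbaaaaabbbaaaa  a
    2  aa$bbaaaaabbbaaa  a
    3  aaa$bbaaaaabbbaa  a
    4  aaaa$bbaaaaabbba  a
    5  aaaaa$bbaaaaabbb  b
    6  aaaaabbbaaaaa$bb  b
    7  aaaabbbaaaaa$bba  a
    8  aaabbbaaaaa$bbaa  a
    9  aabbbaaaaa$bbaaa  a
   10  abbbaaaaa$bbaaaa  a
   11  baaaaa$bbaaaaabb  b
   12  baaaaabbbaaaaa$b  b
   13  bbaaaaa$bbaaaaab  b
   14  bbaaaaabbbaaaaa$  $
   15  bbbaaaaa$bbaaaaa  a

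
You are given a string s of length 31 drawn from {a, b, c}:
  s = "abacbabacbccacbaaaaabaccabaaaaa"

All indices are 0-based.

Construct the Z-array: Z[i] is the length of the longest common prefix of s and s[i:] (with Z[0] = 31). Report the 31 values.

Z[0]=31
i=1: outside box; Z[1]=0
i=2: outside box; Z[2]=1 extend→box=[2,3)
i=3: outside box; Z[3]=0
i=4: outside box; Z[4]=0
i=5: outside box; Z[5]=5 extend→box=[5,10)
i=6: min(r-i=4, Z[1]=0)=0; Z[6]=0
i=7: min(r-i=3, Z[2]=1)=1; Z[7]=1
i=8: min(r-i=2, Z[3]=0)=0; Z[8]=0
i=9: min(r-i=1, Z[4]=0)=0; Z[9]=0
i=10: outside box; Z[10]=0
i=11: outside box; Z[11]=0
i=12: outside box; Z[12]=1 extend→box=[12,13)
i=13: outside box; Z[13]=0
i=14: outside box; Z[14]=0
i=15: outside box; Z[15]=1 extend→box=[15,16)
i=16: outside box; Z[16]=1 extend→box=[16,17)
i=17: outside box; Z[17]=1 extend→box=[17,18)
i=18: outside box; Z[18]=1 extend→box=[18,19)
i=19: outside box; Z[19]=4 extend→box=[19,23)
i=20: min(r-i=3, Z[1]=0)=0; Z[20]=0
i=21: min(r-i=2, Z[2]=1)=1; Z[21]=1
i=22: min(r-i=1, Z[3]=0)=0; Z[22]=0
i=23: outside box; Z[23]=0
i=24: outside box; Z[24]=3 extend→box=[24,27)
i=25: min(r-i=2, Z[1]=0)=0; Z[25]=0
i=26: min(r-i=1, Z[2]=1)=1; Z[26]=1
i=27: outside box; Z[27]=1 extend→box=[27,28)
i=28: outside box; Z[28]=1 extend→box=[28,29)
i=29: outside box; Z[29]=1 extend→box=[29,30)
i=30: outside box; Z[30]=1 extend→box=[30,31)

[31, 0, 1, 0, 0, 5, 0, 1, 0, 0, 0, 0, 1, 0, 0, 1, 1, 1, 1, 4, 0, 1, 0, 0, 3, 0, 1, 1, 1, 1, 1]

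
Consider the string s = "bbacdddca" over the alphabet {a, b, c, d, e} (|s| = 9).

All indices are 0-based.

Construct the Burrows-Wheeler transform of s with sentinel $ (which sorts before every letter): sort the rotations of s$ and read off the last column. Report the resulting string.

acbb$daddc

rank  rotation    last
    0  $bbacdddca  a
    1  a$bbacdddc  c
    2  acdddca$bb  b
    3  bacdddca$b  b
    4  bbacdddca$  $
    5  ca$bbacddd  d
    6  cdddca$bba  a
    7  dca$bbacdd  d
    8  ddca$bbacd  d
    9  dddca$bbac  c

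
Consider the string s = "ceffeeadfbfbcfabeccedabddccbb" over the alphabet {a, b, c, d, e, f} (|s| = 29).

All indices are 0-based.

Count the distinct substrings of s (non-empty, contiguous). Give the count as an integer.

408

sorted suffixes:
  #0 SA[0]=21  'abddccbb'
  #1 SA[1]=14  'abeccedabddccbb'
  #2 SA[2]=6  'adfbfbcfabeccedabddccbb'
  #3 SA[3]=28  'b'
  #4 SA[4]=27  'bb'
  #5 SA[5]=11  'bcfabeccedabddccbb'
  #6 SA[6]=22  'bddccbb'
  #7 SA[7]=15  'beccedabddccbb'
  #8 SA[8]=9  'bfbcfabeccedabddccbb'
  #9 SA[9]=26  'cbb'
  #10 SA[10]=25  'ccbb'
  #11 SA[11]=17  'ccedabddccbb'
  #12 SA[12]=18  'cedabddccbb'
  #13 SA[13]=0  'ceffeeadfbfbcfabeccedabddccbb'
  #14 SA[14]=12  'cfabeccedabddccbb'
  #15 SA[15]=20  'dabddccbb'
  #16 SA[16]=24  'dccbb'
  #17 SA[17]=23  'ddccbb'
  #18 SA[18]=7  'dfbfbcfabeccedabddccbb'
  #19 SA[19]=5  'eadfbfbcfabeccedabddccbb'
  #20 SA[20]=16  'eccedabddccbb'
  #21 SA[21]=19  'edabddccbb'
  #22 SA[22]=4  'eeadfbfbcfabeccedabddccbb'
  #23 SA[23]=1  'effeeadfbfbcfabeccedabddccbb'
  #24 SA[24]=13  'fabeccedabddccbb'
  #25 SA[25]=10  'fbcfabeccedabddccbb'
  #26 SA[26]=8  'fbfbcfabeccedabddccbb'
  #27 SA[27]=3  'feeadfbfbcfabeccedabddccbb'
  #28 SA[28]=2  'ffeeadfbfbcfabeccedabddccbb'

SA = [21, 14, 6, 28, 27, 11, 22, 15, 9, 26, 25, 17, 18, 0, 12, 20, 24, 23, 7, 5, 16, 19, 4, 1, 13, 10, 8, 3, 2]
[i] adj suffixes → lcp
  [1] 21/14 → 2 ('ab')
  [2] 14/6 → 1 ('a')
  [3] 6/28 → 0 ('')
  [4] 28/27 → 1 ('b')
  [5] 27/11 → 1 ('b')
  [6] 11/22 → 1 ('b')
  [7] 22/15 → 1 ('b')
  [8] 15/9 → 1 ('b')
  [9] 9/26 → 0 ('')
  [10] 26/25 → 1 ('c')
  [11] 25/17 → 2 ('cc')
  [12] 17/18 → 1 ('c')
  [13] 18/0 → 2 ('ce')
  [14] 0/12 → 1 ('c')
  [15] 12/20 → 0 ('')
  [16] 20/24 → 1 ('d')
  [17] 24/23 → 1 ('d')
  [18] 23/7 → 1 ('d')
  [19] 7/5 → 0 ('')
  [20] 5/16 → 1 ('e')
  [21] 16/19 → 1 ('e')
  [22] 19/4 → 1 ('e')
  [23] 4/1 → 1 ('e')
  [24] 1/13 → 0 ('')
  [25] 13/10 → 1 ('f')
  [26] 10/8 → 2 ('fb')
  [27] 8/3 → 1 ('f')
  [28] 3/2 → 1 ('f')

n(n+1)/2 = 29·30/2 = 435
Σ LCP = 0 + 2 + 1 + 0 + 1 + 1 + 1 + 1 + 1 + 0 + 1 + 2 + 1 + 2 + 1 + 0 + 1 + 1 + 1 + 0 + 1 + 1 + 1 + 1 + 0 + 1 + 2 + 1 + 1 = 27
distinct = 435 − 27 = 408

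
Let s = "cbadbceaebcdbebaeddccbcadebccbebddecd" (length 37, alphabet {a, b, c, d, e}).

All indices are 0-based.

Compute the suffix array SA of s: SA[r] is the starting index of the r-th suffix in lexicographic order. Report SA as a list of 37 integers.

rank→(start, suffix):
  0 → (2, 'adbceaebcdbebaeddccbcadebccbebddecd')
  1 → (23, 'adebccbebddecd')
  2 → (7, 'aebcdbebaeddccbcadebccbebddecd')
  3 → (15, 'aeddccbcadebccbebddecd')
  4 → (1, 'badbceaebcdbebaeddccbcadebccbebddecd')
  5 → (14, 'baeddccbcadebccbebddecd')
  6 → (21, 'bcadebccbebddecd')
  7 → (26, 'bccbebddecd')
  8 → (9, 'bcdbebaeddccbcadebccbebddecd')
  9 → (4, 'bceaebcdbebaeddccbcadebccbebddecd')
  10 → (31, 'bddecd')
  11 → (12, 'bebaeddccbcadebccbebddecd')
  12 → (29, 'bebddecd')
  13 → (22, 'cadebccbebddecd')
  14 → (0, 'cbadbceaebcdbebaeddccbcadebccbebddecd')
  15 → (20, 'cbcadebccbebddecd')
  16 → (28, 'cbebddecd')
  17 → (19, 'ccbcadebccbebddecd')
  18 → (27, 'ccbebddecd')
  19 → (35, 'cd')
  20 → (10, 'cdbebaeddccbcadebccbebddecd')
  21 → (5, 'ceaebcdbebaeddccbcadebccbebddecd')
  22 → (36, 'd')
  23 → (3, 'dbceaebcdbebaeddccbcadebccbebddecd')
  24 → (11, 'dbebaeddccbcadebccbebddecd')
  25 → (18, 'dccbcadebccbebddecd')
  26 → (17, 'ddccbcadebccbebddecd')
  27 → (32, 'ddecd')
  28 → (24, 'debccbebddecd')
  29 → (33, 'decd')
  30 → (6, 'eaebcdbebaeddccbcadebccbebddecd')
  31 → (13, 'ebaeddccbcadebccbebddecd')
  32 → (25, 'ebccbebddecd')
  33 → (8, 'ebcdbebaeddccbcadebccbebddecd')
  34 → (30, 'ebddecd')
  35 → (34, 'ecd')
  36 → (16, 'eddccbcadebccbebddecd')

[2, 23, 7, 15, 1, 14, 21, 26, 9, 4, 31, 12, 29, 22, 0, 20, 28, 19, 27, 35, 10, 5, 36, 3, 11, 18, 17, 32, 24, 33, 6, 13, 25, 8, 30, 34, 16]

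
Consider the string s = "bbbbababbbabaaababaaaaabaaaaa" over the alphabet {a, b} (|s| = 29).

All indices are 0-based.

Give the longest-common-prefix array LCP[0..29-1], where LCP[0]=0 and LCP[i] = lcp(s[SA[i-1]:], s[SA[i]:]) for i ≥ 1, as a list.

[0, 1, 2, 3, 4, 5, 4, 3, 5, 2, 4, 1, 7, 5, 3, 4, 2, 0, 6, 4, 2, 6, 4, 3, 1, 5, 2, 6, 3]

rank | idx | suffix
   0 |  28 | a
   1 |  27 | aa
   2 |  26 | aaa
   3 |  25 | aaaa
   4 |  24 | aaaaa
   5 |  18 | aaaaabaaaaa
   6 |  19 | aaaabaaaaa
   7 |  20 | aaabaaaaa
   8 |  12 | aaababaaaaabaaaaa
   9 |  21 | aabaaaaa
  10 |  13 | aababaaaaabaaaaa
  11 |  22 | abaaaaa
  12 |  16 | abaaaaabaaaaa
  13 |  10 | abaaababaaaaabaaaaa
  14 |  14 | ababaaaaabaaaaa
  15 |   4 | ababbbabaaababaaaaabaaaaa
  16 |   6 | abbbabaaababaaaaabaaaaa
  17 |  23 | baaaaa
  18 |  17 | baaaaabaaaaa
  19 |  11 | baaababaaaaabaaaaa
  20 |  15 | babaaaaabaaaaa
  21 |   9 | babaaababaaaaabaaaaa
  22 |   3 | bababbbabaaababaaaaabaaaaa
  23 |   5 | babbbabaaababaaaaabaaaaa
  24 |   8 | bbabaaababaaaaabaaaaa
  25 |   2 | bbababbbabaaababaaaaabaaaaa
  26 |   7 | bbbabaaababaaaaabaaaaa
  27 |   1 | bbbababbbabaaababaaaaabaaaaa
  28 |   0 | bbbbababbbabaaababaaaaabaaaaa

SA = [28, 27, 26, 25, 24, 18, 19, 20, 12, 21, 13, 22, 16, 10, 14, 4, 6, 23, 17, 11, 15, 9, 3, 5, 8, 2, 7, 1, 0]
i: (SA[i-1],SA[i]) lcp shared
  1: (28,27) 1 'a'
  2: (27,26) 2 'aa'
  3: (26,25) 3 'aaa'
  4: (25,24) 4 'aaaa'
  5: (24,18) 5 'aaaaa'
  6: (18,19) 4 'aaaa'
  7: (19,20) 3 'aaa'
  8: (20,12) 5 'aaaba'
  9: (12,21) 2 'aa'
  10: (21,13) 4 'aaba'
  11: (13,22) 1 'a'
  12: (22,16) 7 'abaaaaa'
  13: (16,10) 5 'abaaa'
  14: (10,14) 3 'aba'
  15: (14,4) 4 'abab'
  16: (4,6) 2 'ab'
  17: (6,23) 0 ''
  18: (23,17) 6 'baaaaa'
  19: (17,11) 4 'baaa'
  20: (11,15) 2 'ba'
  21: (15,9) 6 'babaaa'
  22: (9,3) 4 'baba'
  23: (3,5) 3 'bab'
  24: (5,8) 1 'b'
  25: (8,2) 5 'bbaba'
  26: (2,7) 2 'bb'
  27: (7,1) 6 'bbbaba'
  28: (1,0) 3 'bbb'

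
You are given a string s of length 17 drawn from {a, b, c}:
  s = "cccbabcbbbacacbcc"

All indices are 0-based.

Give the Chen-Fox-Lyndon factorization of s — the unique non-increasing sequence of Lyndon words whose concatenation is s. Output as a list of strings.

emit factor 1: 'c' (i=0, period=1)
emit factor 2: 'c' (i=1, period=1)
emit factor 3: 'c' (i=2, period=1)
emit factor 4: 'b' (i=3, period=1)
emit factor 5: 'abcbbbacacbcc' (i=4, period=13)

["c", "c", "c", "b", "abcbbbacacbcc"]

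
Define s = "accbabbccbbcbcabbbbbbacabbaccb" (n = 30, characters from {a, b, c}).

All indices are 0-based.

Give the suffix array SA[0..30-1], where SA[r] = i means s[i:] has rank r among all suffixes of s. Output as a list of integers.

rank→(start, suffix):
  0 → (23, 'abbaccb')
  1 → (14, 'abbbbbbacabbaccb')
  2 → (4, 'abbccbbcbcabbbbbbacabbaccb')
  3 → (21, 'acabbaccb')
  4 → (26, 'accb')
  5 → (0, 'accbabbccbbcbcabbbbbbacabbaccb')
  6 → (29, 'b')
  7 → (3, 'babbccbbcbcabbbbbbacabbaccb')
  8 → (20, 'bacabbaccb')
  9 → (25, 'baccb')
  10 → (19, 'bbacabbaccb')
  11 → (24, 'bbaccb')
  12 → (18, 'bbbacabbaccb')
  13 → (17, 'bbbbacabbaccb')
  14 → (16, 'bbbbbacabbaccb')
  15 → (15, 'bbbbbbacabbaccb')
  16 → (9, 'bbcbcabbbbbbacabbaccb')
  17 → (5, 'bbccbbcbcabbbbbbacabbaccb')
  18 → (12, 'bcabbbbbbacabbaccb')
  19 → (10, 'bcbcabbbbbbacabbaccb')
  20 → (6, 'bccbbcbcabbbbbbacabbaccb')
  21 → (22, 'cabbaccb')
  22 → (13, 'cabbbbbbacabbaccb')
  23 → (28, 'cb')
  24 → (2, 'cbabbccbbcbcabbbbbbacabbaccb')
  25 → (8, 'cbbcbcabbbbbbacabbaccb')
  26 → (11, 'cbcabbbbbbacabbaccb')
  27 → (27, 'ccb')
  28 → (1, 'ccbabbccbbcbcabbbbbbacabbaccb')
  29 → (7, 'ccbbcbcabbbbbbacabbaccb')

[23, 14, 4, 21, 26, 0, 29, 3, 20, 25, 19, 24, 18, 17, 16, 15, 9, 5, 12, 10, 6, 22, 13, 28, 2, 8, 11, 27, 1, 7]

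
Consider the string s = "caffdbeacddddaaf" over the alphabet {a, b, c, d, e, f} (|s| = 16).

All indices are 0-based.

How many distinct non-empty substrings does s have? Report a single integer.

sorted suffixes:
  #0 SA[0]=13  'aaf'
  #1 SA[1]=7  'acddddaaf'
  #2 SA[2]=14  'af'
  #3 SA[3]=1  'affdbeacddddaaf'
  #4 SA[4]=5  'beacddddaaf'
  #5 SA[5]=0  'caffdbeacddddaaf'
  #6 SA[6]=8  'cddddaaf'
  #7 SA[7]=12  'daaf'
  #8 SA[8]=4  'dbeacddddaaf'
  #9 SA[9]=11  'ddaaf'
  #10 SA[10]=10  'dddaaf'
  #11 SA[11]=9  'ddddaaf'
  #12 SA[12]=6  'eacddddaaf'
  #13 SA[13]=15  'f'
  #14 SA[14]=3  'fdbeacddddaaf'
  #15 SA[15]=2  'ffdbeacddddaaf'

SA = [13, 7, 14, 1, 5, 0, 8, 12, 4, 11, 10, 9, 6, 15, 3, 2]
rank  pair      lcp
   1  s[13:],s[7:]  1  'a'
   2  s[7:],s[14:]  1  'a'
   3  s[14:],s[1:]  2  'af'
   4  s[1:],s[5:]  0  ''
   5  s[5:],s[0:]  0  ''
   6  s[0:],s[8:]  1  'c'
   7  s[8:],s[12:]  0  ''
   8  s[12:],s[4:]  1  'd'
   9  s[4:],s[11:]  1  'd'
  10  s[11:],s[10:]  2  'dd'
  11  s[10:],s[9:]  3  'ddd'
  12  s[9:],s[6:]  0  ''
  13  s[6:],s[15:]  0  ''
  14  s[15:],s[3:]  1  'f'
  15  s[3:],s[2:]  1  'f'

n(n+1)/2 = 16·17/2 = 136
Σ LCP = 0 + 1 + 1 + 2 + 0 + 0 + 1 + 0 + 1 + 1 + 2 + 3 + 0 + 0 + 1 + 1 = 14
distinct = 136 − 14 = 122

122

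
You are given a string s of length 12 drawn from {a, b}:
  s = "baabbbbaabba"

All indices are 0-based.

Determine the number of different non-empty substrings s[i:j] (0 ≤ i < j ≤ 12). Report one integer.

53

rank | idx | suffix
   0 |  11 | a
   1 |   7 | aabba
   2 |   1 | aabbbbaabba
   3 |   8 | abba
   4 |   2 | abbbbaabba
   5 |  10 | ba
   6 |   6 | baabba
   7 |   0 | baabbbbaabba
   8 |   9 | bba
   9 |   5 | bbaabba
  10 |   4 | bbbaabba
  11 |   3 | bbbbaabba

SA = [11, 7, 1, 8, 2, 10, 6, 0, 9, 5, 4, 3]
rank  pair      lcp
   1  s[11:],s[7:]  1  'a'
   2  s[7:],s[1:]  4  'aabb'
   3  s[1:],s[8:]  1  'a'
   4  s[8:],s[2:]  3  'abb'
   5  s[2:],s[10:]  0  ''
   6  s[10:],s[6:]  2  'ba'
   7  s[6:],s[0:]  5  'baabb'
   8  s[0:],s[9:]  1  'b'
   9  s[9:],s[5:]  3  'bba'
  10  s[5:],s[4:]  2  'bb'
  11  s[4:],s[3:]  3  'bbb'

n(n+1)/2 = 12·13/2 = 78
Σ LCP = 0 + 1 + 4 + 1 + 3 + 0 + 2 + 5 + 1 + 3 + 2 + 3 = 25
distinct = 78 − 25 = 53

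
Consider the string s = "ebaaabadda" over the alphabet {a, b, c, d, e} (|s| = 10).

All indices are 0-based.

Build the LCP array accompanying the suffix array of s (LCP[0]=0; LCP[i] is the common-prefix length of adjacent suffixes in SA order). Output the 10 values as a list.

rank | idx | suffix
   0 |   9 | a
   1 |   2 | aaabadda
   2 |   3 | aabadda
   3 |   4 | abadda
   4 |   6 | adda
   5 |   1 | baaabadda
   6 |   5 | badda
   7 |   8 | da
   8 |   7 | dda
   9 |   0 | ebaaabadda

SA = [9, 2, 3, 4, 6, 1, 5, 8, 7, 0]
i: (SA[i-1],SA[i]) lcp shared
  1: (9,2) 1 'a'
  2: (2,3) 2 'aa'
  3: (3,4) 1 'a'
  4: (4,6) 1 'a'
  5: (6,1) 0 ''
  6: (1,5) 2 'ba'
  7: (5,8) 0 ''
  8: (8,7) 1 'd'
  9: (7,0) 0 ''

[0, 1, 2, 1, 1, 0, 2, 0, 1, 0]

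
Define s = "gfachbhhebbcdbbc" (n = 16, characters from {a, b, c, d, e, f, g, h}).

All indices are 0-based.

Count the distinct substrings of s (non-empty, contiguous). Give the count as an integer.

125

rank→(start, suffix):
  0 → (2, 'achbhhebbcdbbc')
  1 → (13, 'bbc')
  2 → (9, 'bbcdbbc')
  3 → (14, 'bc')
  4 → (10, 'bcdbbc')
  5 → (5, 'bhhebbcdbbc')
  6 → (15, 'c')
  7 → (11, 'cdbbc')
  8 → (3, 'chbhhebbcdbbc')
  9 → (12, 'dbbc')
  10 → (8, 'ebbcdbbc')
  11 → (1, 'fachbhhebbcdbbc')
  12 → (0, 'gfachbhhebbcdbbc')
  13 → (4, 'hbhhebbcdbbc')
  14 → (7, 'hebbcdbbc')
  15 → (6, 'hhebbcdbbc')

SA = [2, 13, 9, 14, 10, 5, 15, 11, 3, 12, 8, 1, 0, 4, 7, 6]
i: (SA[i-1],SA[i]) lcp shared
  1: (2,13) 0 ''
  2: (13,9) 3 'bbc'
  3: (9,14) 1 'b'
  4: (14,10) 2 'bc'
  5: (10,5) 1 'b'
  6: (5,15) 0 ''
  7: (15,11) 1 'c'
  8: (11,3) 1 'c'
  9: (3,12) 0 ''
  10: (12,8) 0 ''
  11: (8,1) 0 ''
  12: (1,0) 0 ''
  13: (0,4) 0 ''
  14: (4,7) 1 'h'
  15: (7,6) 1 'h'

n(n+1)/2 = 16·17/2 = 136
Σ LCP = 0 + 0 + 3 + 1 + 2 + 1 + 0 + 1 + 1 + 0 + 0 + 0 + 0 + 0 + 1 + 1 = 11
distinct = 136 − 11 = 125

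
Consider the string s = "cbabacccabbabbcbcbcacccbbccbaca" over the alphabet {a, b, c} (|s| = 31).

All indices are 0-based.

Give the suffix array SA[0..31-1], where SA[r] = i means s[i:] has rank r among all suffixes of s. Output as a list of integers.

[30, 2, 8, 11, 28, 4, 19, 1, 10, 27, 3, 9, 12, 23, 17, 15, 13, 24, 29, 7, 18, 0, 26, 22, 16, 14, 6, 25, 21, 5, 20]

sorted suffixes:
  #0 SA[0]=30  'a'
  #1 SA[1]=2  'abacccabbabbcbcbcacccbbccbaca'
  #2 SA[2]=8  'abbabbcbcbcacccbbccbaca'
  #3 SA[3]=11  'abbcbcbcacccbbccbaca'
  #4 SA[4]=28  'aca'
  #5 SA[5]=4  'acccabbabbcbcbcacccbbccbaca'
  #6 SA[6]=19  'acccbbccbaca'
  #7 SA[7]=1  'babacccabbabbcbcbcacccbbccbaca'
  #8 SA[8]=10  'babbcbcbcacccbbccbaca'
  #9 SA[9]=27  'baca'
  #10 SA[10]=3  'bacccabbabbcbcbcacccbbccbaca'
  #11 SA[11]=9  'bbabbcbcbcacccbbccbaca'
  #12 SA[12]=12  'bbcbcbcacccbbccbaca'
  #13 SA[13]=23  'bbccbaca'
  #14 SA[14]=17  'bcacccbbccbaca'
  #15 SA[15]=15  'bcbcacccbbccbaca'
  #16 SA[16]=13  'bcbcbcacccbbccbaca'
  #17 SA[17]=24  'bccbaca'
  #18 SA[18]=29  'ca'
  #19 SA[19]=7  'cabbabbcbcbcacccbbccbaca'
  #20 SA[20]=18  'cacccbbccbaca'
  #21 SA[21]=0  'cbabacccabbabbcbcbcacccbbccbaca'
  #22 SA[22]=26  'cbaca'
  #23 SA[23]=22  'cbbccbaca'
  #24 SA[24]=16  'cbcacccbbccbaca'
  #25 SA[25]=14  'cbcbcacccbbccbaca'
  #26 SA[26]=6  'ccabbabbcbcbcacccbbccbaca'
  #27 SA[27]=25  'ccbaca'
  #28 SA[28]=21  'ccbbccbaca'
  #29 SA[29]=5  'cccabbabbcbcbcacccbbccbaca'
  #30 SA[30]=20  'cccbbccbaca'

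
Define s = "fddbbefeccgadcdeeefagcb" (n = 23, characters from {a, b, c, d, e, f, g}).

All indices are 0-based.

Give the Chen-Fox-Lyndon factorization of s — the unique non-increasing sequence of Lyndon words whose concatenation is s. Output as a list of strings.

["f", "d", "d", "bbefeccg", "adcdeeefagcb"]

emit factor 1: 'f' (i=0, period=1)
emit factor 2: 'd' (i=1, period=1)
emit factor 3: 'd' (i=2, period=1)
emit factor 4: 'bbefeccg' (i=3, period=8)
emit factor 5: 'adcdeeefagcb' (i=11, period=12)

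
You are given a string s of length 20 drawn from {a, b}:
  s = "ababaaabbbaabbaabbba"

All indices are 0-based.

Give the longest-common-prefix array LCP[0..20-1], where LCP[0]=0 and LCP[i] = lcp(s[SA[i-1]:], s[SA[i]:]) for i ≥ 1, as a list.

[0, 1, 2, 4, 6, 1, 3, 2, 3, 5, 0, 2, 3, 5, 2, 1, 3, 6, 2, 4]

rank→(start, suffix):
  0 → (19, 'a')
  1 → (4, 'aaabbbaabbaabbba')
  2 → (10, 'aabbaabbba')
  3 → (14, 'aabbba')
  4 → (5, 'aabbbaabbaabbba')
  5 → (2, 'abaaabbbaabbaabbba')
  6 → (0, 'ababaaabbbaabbaabbba')
  7 → (11, 'abbaabbba')
  8 → (15, 'abbba')
  9 → (6, 'abbbaabbaabbba')
  10 → (18, 'ba')
  11 → (3, 'baaabbbaabbaabbba')
  12 → (9, 'baabbaabbba')
  13 → (13, 'baabbba')
  14 → (1, 'babaaabbbaabbaabbba')
  15 → (17, 'bba')
  16 → (8, 'bbaabbaabbba')
  17 → (12, 'bbaabbba')
  18 → (16, 'bbba')
  19 → (7, 'bbbaabbaabbba')

SA = [19, 4, 10, 14, 5, 2, 0, 11, 15, 6, 18, 3, 9, 13, 1, 17, 8, 12, 16, 7]
[i] adj suffixes → lcp
  [1] 19/4 → 1 ('a')
  [2] 4/10 → 2 ('aa')
  [3] 10/14 → 4 ('aabb')
  [4] 14/5 → 6 ('aabbba')
  [5] 5/2 → 1 ('a')
  [6] 2/0 → 3 ('aba')
  [7] 0/11 → 2 ('ab')
  [8] 11/15 → 3 ('abb')
  [9] 15/6 → 5 ('abbba')
  [10] 6/18 → 0 ('')
  [11] 18/3 → 2 ('ba')
  [12] 3/9 → 3 ('baa')
  [13] 9/13 → 5 ('baabb')
  [14] 13/1 → 2 ('ba')
  [15] 1/17 → 1 ('b')
  [16] 17/8 → 3 ('bba')
  [17] 8/12 → 6 ('bbaabb')
  [18] 12/16 → 2 ('bb')
  [19] 16/7 → 4 ('bbba')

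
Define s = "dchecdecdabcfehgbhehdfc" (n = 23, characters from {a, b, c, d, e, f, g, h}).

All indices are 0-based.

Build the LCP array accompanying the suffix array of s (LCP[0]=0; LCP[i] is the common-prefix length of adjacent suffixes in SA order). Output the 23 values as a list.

sorted suffixes:
  #0 SA[0]=9  'abcfehgbhehdfc'
  #1 SA[1]=10  'bcfehgbhehdfc'
  #2 SA[2]=16  'bhehdfc'
  #3 SA[3]=22  'c'
  #4 SA[4]=7  'cdabcfehgbhehdfc'
  #5 SA[5]=4  'cdecdabcfehgbhehdfc'
  #6 SA[6]=11  'cfehgbhehdfc'
  #7 SA[7]=1  'checdecdabcfehgbhehdfc'
  #8 SA[8]=8  'dabcfehgbhehdfc'
  #9 SA[9]=0  'dchecdecdabcfehgbhehdfc'
  #10 SA[10]=5  'decdabcfehgbhehdfc'
  #11 SA[11]=20  'dfc'
  #12 SA[12]=6  'ecdabcfehgbhehdfc'
  #13 SA[13]=3  'ecdecdabcfehgbhehdfc'
  #14 SA[14]=18  'ehdfc'
  #15 SA[15]=13  'ehgbhehdfc'
  #16 SA[16]=21  'fc'
  #17 SA[17]=12  'fehgbhehdfc'
  #18 SA[18]=15  'gbhehdfc'
  #19 SA[19]=19  'hdfc'
  #20 SA[20]=2  'hecdecdabcfehgbhehdfc'
  #21 SA[21]=17  'hehdfc'
  #22 SA[22]=14  'hgbhehdfc'

SA = [9, 10, 16, 22, 7, 4, 11, 1, 8, 0, 5, 20, 6, 3, 18, 13, 21, 12, 15, 19, 2, 17, 14]
[i] adj suffixes → lcp
  [1] 9/10 → 0 ('')
  [2] 10/16 → 1 ('b')
  [3] 16/22 → 0 ('')
  [4] 22/7 → 1 ('c')
  [5] 7/4 → 2 ('cd')
  [6] 4/11 → 1 ('c')
  [7] 11/1 → 1 ('c')
  [8] 1/8 → 0 ('')
  [9] 8/0 → 1 ('d')
  [10] 0/5 → 1 ('d')
  [11] 5/20 → 1 ('d')
  [12] 20/6 → 0 ('')
  [13] 6/3 → 3 ('ecd')
  [14] 3/18 → 1 ('e')
  [15] 18/13 → 2 ('eh')
  [16] 13/21 → 0 ('')
  [17] 21/12 → 1 ('f')
  [18] 12/15 → 0 ('')
  [19] 15/19 → 0 ('')
  [20] 19/2 → 1 ('h')
  [21] 2/17 → 2 ('he')
  [22] 17/14 → 1 ('h')

[0, 0, 1, 0, 1, 2, 1, 1, 0, 1, 1, 1, 0, 3, 1, 2, 0, 1, 0, 0, 1, 2, 1]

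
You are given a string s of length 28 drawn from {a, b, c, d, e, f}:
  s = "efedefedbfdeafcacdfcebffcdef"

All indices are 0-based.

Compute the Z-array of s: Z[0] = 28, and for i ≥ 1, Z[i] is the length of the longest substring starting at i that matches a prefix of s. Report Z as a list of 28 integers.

[28, 0, 1, 0, 4, 0, 1, 0, 0, 0, 0, 1, 0, 0, 0, 0, 0, 0, 0, 0, 1, 0, 0, 0, 0, 0, 2, 0]

Z[0]=28
i=1: outside box; Z[1]=0
i=2: outside box; Z[2]=1 grow→box=[2,3)
i=3: outside box; Z[3]=0
i=4: outside box; Z[4]=4 grow→box=[4,8)
i=5: min(r-i=3, Z[1]=0)=0; Z[5]=0
i=6: min(r-i=2, Z[2]=1)=1; Z[6]=1
i=7: min(r-i=1, Z[3]=0)=0; Z[7]=0
i=8: outside box; Z[8]=0
i=9: outside box; Z[9]=0
i=10: outside box; Z[10]=0
i=11: outside box; Z[11]=1 grow→box=[11,12)
i=12: outside box; Z[12]=0
i=13: outside box; Z[13]=0
i=14: outside box; Z[14]=0
i=15: outside box; Z[15]=0
i=16: outside box; Z[16]=0
i=17: outside box; Z[17]=0
i=18: outside box; Z[18]=0
i=19: outside box; Z[19]=0
i=20: outside box; Z[20]=1 grow→box=[20,21)
i=21: outside box; Z[21]=0
i=22: outside box; Z[22]=0
i=23: outside box; Z[23]=0
i=24: outside box; Z[24]=0
i=25: outside box; Z[25]=0
i=26: outside box; Z[26]=2 grow→box=[26,28)
i=27: min(r-i=1, Z[1]=0)=0; Z[27]=0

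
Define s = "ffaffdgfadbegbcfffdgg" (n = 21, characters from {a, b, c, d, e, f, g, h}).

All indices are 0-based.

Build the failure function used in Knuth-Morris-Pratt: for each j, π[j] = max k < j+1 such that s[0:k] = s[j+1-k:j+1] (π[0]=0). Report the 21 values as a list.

[0, 1, 0, 1, 2, 0, 0, 1, 0, 0, 0, 0, 0, 0, 0, 1, 2, 2, 0, 0, 0]

π[0] = 0
j=1 s[j]='f': π[1]=1 (border 'f')
j=2 s[j]='a': k: 1→0; π[2]=0 (border '')
j=3 s[j]='f': π[3]=1 (border 'f')
j=4 s[j]='f': π[4]=2 (border 'ff')
j=5 s[j]='d': k: 2→1→0; π[5]=0 (border '')
j=6 s[j]='g': π[6]=0 (border '')
j=7 s[j]='f': π[7]=1 (border 'f')
j=8 s[j]='a': k: 1→0; π[8]=0 (border '')
j=9 s[j]='d': π[9]=0 (border '')
j=10 s[j]='b': π[10]=0 (border '')
j=11 s[j]='e': π[11]=0 (border '')
j=12 s[j]='g': π[12]=0 (border '')
j=13 s[j]='b': π[13]=0 (border '')
j=14 s[j]='c': π[14]=0 (border '')
j=15 s[j]='f': π[15]=1 (border 'f')
j=16 s[j]='f': π[16]=2 (border 'ff')
j=17 s[j]='f': k: 2→1; π[17]=2 (border 'ff')
j=18 s[j]='d': k: 2→1→0; π[18]=0 (border '')
j=19 s[j]='g': π[19]=0 (border '')
j=20 s[j]='g': π[20]=0 (border '')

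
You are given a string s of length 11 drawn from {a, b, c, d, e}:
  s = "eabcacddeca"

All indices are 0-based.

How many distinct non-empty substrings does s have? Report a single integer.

59

sorted suffixes:
  #0 SA[0]=10  'a'
  #1 SA[1]=1  'abcacddeca'
  #2 SA[2]=4  'acddeca'
  #3 SA[3]=2  'bcacddeca'
  #4 SA[4]=9  'ca'
  #5 SA[5]=3  'cacddeca'
  #6 SA[6]=5  'cddeca'
  #7 SA[7]=6  'ddeca'
  #8 SA[8]=7  'deca'
  #9 SA[9]=0  'eabcacddeca'
  #10 SA[10]=8  'eca'

SA = [10, 1, 4, 2, 9, 3, 5, 6, 7, 0, 8]
i: (SA[i-1],SA[i]) lcp shared
  1: (10,1) 1 'a'
  2: (1,4) 1 'a'
  3: (4,2) 0 ''
  4: (2,9) 0 ''
  5: (9,3) 2 'ca'
  6: (3,5) 1 'c'
  7: (5,6) 0 ''
  8: (6,7) 1 'd'
  9: (7,0) 0 ''
  10: (0,8) 1 'e'

n(n+1)/2 = 11·12/2 = 66
Σ LCP = 0 + 1 + 1 + 0 + 0 + 2 + 1 + 0 + 1 + 0 + 1 = 7
distinct = 66 − 7 = 59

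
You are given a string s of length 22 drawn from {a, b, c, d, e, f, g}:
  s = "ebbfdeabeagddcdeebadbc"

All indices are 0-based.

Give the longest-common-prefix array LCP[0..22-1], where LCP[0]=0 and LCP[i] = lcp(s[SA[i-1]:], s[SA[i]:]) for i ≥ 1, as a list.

rank→(start, suffix):
  0 → (6, 'abeagddcdeebadbc')
  1 → (18, 'adbc')
  2 → (9, 'agddcdeebadbc')
  3 → (17, 'badbc')
  4 → (1, 'bbfdeabeagddcdeebadbc')
  5 → (20, 'bc')
  6 → (7, 'beagddcdeebadbc')
  7 → (2, 'bfdeabeagddcdeebadbc')
  8 → (21, 'c')
  9 → (13, 'cdeebadbc')
  10 → (19, 'dbc')
  11 → (12, 'dcdeebadbc')
  12 → (11, 'ddcdeebadbc')
  13 → (4, 'deabeagddcdeebadbc')
  14 → (14, 'deebadbc')
  15 → (5, 'eabeagddcdeebadbc')
  16 → (8, 'eagddcdeebadbc')
  17 → (16, 'ebadbc')
  18 → (0, 'ebbfdeabeagddcdeebadbc')
  19 → (15, 'eebadbc')
  20 → (3, 'fdeabeagddcdeebadbc')
  21 → (10, 'gddcdeebadbc')

SA = [6, 18, 9, 17, 1, 20, 7, 2, 21, 13, 19, 12, 11, 4, 14, 5, 8, 16, 0, 15, 3, 10]
[i] adj suffixes → lcp
  [1] 6/18 → 1 ('a')
  [2] 18/9 → 1 ('a')
  [3] 9/17 → 0 ('')
  [4] 17/1 → 1 ('b')
  [5] 1/20 → 1 ('b')
  [6] 20/7 → 1 ('b')
  [7] 7/2 → 1 ('b')
  [8] 2/21 → 0 ('')
  [9] 21/13 → 1 ('c')
  [10] 13/19 → 0 ('')
  [11] 19/12 → 1 ('d')
  [12] 12/11 → 1 ('d')
  [13] 11/4 → 1 ('d')
  [14] 4/14 → 2 ('de')
  [15] 14/5 → 0 ('')
  [16] 5/8 → 2 ('ea')
  [17] 8/16 → 1 ('e')
  [18] 16/0 → 2 ('eb')
  [19] 0/15 → 1 ('e')
  [20] 15/3 → 0 ('')
  [21] 3/10 → 0 ('')

[0, 1, 1, 0, 1, 1, 1, 1, 0, 1, 0, 1, 1, 1, 2, 0, 2, 1, 2, 1, 0, 0]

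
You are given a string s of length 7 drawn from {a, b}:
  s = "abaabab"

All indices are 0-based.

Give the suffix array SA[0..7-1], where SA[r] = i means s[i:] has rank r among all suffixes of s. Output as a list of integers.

[2, 5, 0, 3, 6, 1, 4]

rank→(start, suffix):
  0 → (2, 'aabab')
  1 → (5, 'ab')
  2 → (0, 'abaabab')
  3 → (3, 'abab')
  4 → (6, 'b')
  5 → (1, 'baabab')
  6 → (4, 'bab')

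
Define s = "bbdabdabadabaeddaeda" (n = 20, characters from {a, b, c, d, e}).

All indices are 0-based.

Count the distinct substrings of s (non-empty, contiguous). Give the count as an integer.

177

rank | idx | suffix
   0 |  19 | a
   1 |   6 | abadabaeddaeda
   2 |  10 | abaeddaeda
   3 |   3 | abdabadabaeddaeda
   4 |   8 | adabaeddaeda
   5 |  16 | aeda
   6 |  12 | aeddaeda
   7 |   7 | badabaeddaeda
   8 |  11 | baeddaeda
   9 |   0 | bbdabdabadabaeddaeda
  10 |   4 | bdabadabaeddaeda
  11 |   1 | bdabdabadabaeddaeda
  12 |  18 | da
  13 |   5 | dabadabaeddaeda
  14 |   9 | dabaeddaeda
  15 |   2 | dabdabadabaeddaeda
  16 |  15 | daeda
  17 |  14 | ddaeda
  18 |  17 | eda
  19 |  13 | eddaeda

SA = [19, 6, 10, 3, 8, 16, 12, 7, 11, 0, 4, 1, 18, 5, 9, 2, 15, 14, 17, 13]
rank  pair      lcp
   1  s[19:],s[6:]  1  'a'
   2  s[6:],s[10:]  3  'aba'
   3  s[10:],s[3:]  2  'ab'
   4  s[3:],s[8:]  1  'a'
   5  s[8:],s[16:]  1  'a'
   6  s[16:],s[12:]  3  'aed'
   7  s[12:],s[7:]  0  ''
   8  s[7:],s[11:]  2  'ba'
   9  s[11:],s[0:]  1  'b'
  10  s[0:],s[4:]  1  'b'
  11  s[4:],s[1:]  4  'bdab'
  12  s[1:],s[18:]  0  ''
  13  s[18:],s[5:]  2  'da'
  14  s[5:],s[9:]  4  'daba'
  15  s[9:],s[2:]  3  'dab'
  16  s[2:],s[15:]  2  'da'
  17  s[15:],s[14:]  1  'd'
  18  s[14:],s[17:]  0  ''
  19  s[17:],s[13:]  2  'ed'

n(n+1)/2 = 20·21/2 = 210
Σ LCP = 0 + 1 + 3 + 2 + 1 + 1 + 3 + 0 + 2 + 1 + 1 + 4 + 0 + 2 + 4 + 3 + 2 + 1 + 0 + 2 = 33
distinct = 210 − 33 = 177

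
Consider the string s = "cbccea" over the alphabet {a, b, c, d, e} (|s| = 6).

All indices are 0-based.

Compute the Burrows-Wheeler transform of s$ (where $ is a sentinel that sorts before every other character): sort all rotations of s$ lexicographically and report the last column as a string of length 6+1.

aec$bcc

rank  rotation last
    0  $cbccea  a
    1  a$cbcce  e
    2  bccea$c  c
    3  cbccea$  $
    4  ccea$cb  b
    5  cea$cbc  c
    6  ea$cbcc  c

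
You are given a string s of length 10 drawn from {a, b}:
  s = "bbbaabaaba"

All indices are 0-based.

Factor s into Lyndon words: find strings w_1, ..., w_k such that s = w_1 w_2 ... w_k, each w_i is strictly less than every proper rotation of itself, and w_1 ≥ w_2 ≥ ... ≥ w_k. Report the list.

["b", "b", "b", "aab", "aab", "a"]

emit factor 1: 'b' (i=0, period=1)
emit factor 2: 'b' (i=1, period=1)
emit factor 3: 'b' (i=2, period=1)
emit factor 4: 'aab' (i=3, period=3)
emit factor 5: 'aab' (i=6, period=3)
emit factor 6: 'a' (i=9, period=1)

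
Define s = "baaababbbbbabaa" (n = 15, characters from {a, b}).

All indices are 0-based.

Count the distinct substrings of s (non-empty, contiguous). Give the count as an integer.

rank→(start, suffix):
  0 → (14, 'a')
  1 → (13, 'aa')
  2 → (1, 'aaababbbbbabaa')
  3 → (2, 'aababbbbbabaa')
  4 → (11, 'abaa')
  5 → (3, 'ababbbbbabaa')
  6 → (5, 'abbbbbabaa')
  7 → (12, 'baa')
  8 → (0, 'baaababbbbbabaa')
  9 → (10, 'babaa')
  10 → (4, 'babbbbbabaa')
  11 → (9, 'bbabaa')
  12 → (8, 'bbbabaa')
  13 → (7, 'bbbbabaa')
  14 → (6, 'bbbbbabaa')

SA = [14, 13, 1, 2, 11, 3, 5, 12, 0, 10, 4, 9, 8, 7, 6]
i: (SA[i-1],SA[i]) lcp shared
  1: (14,13) 1 'a'
  2: (13,1) 2 'aa'
  3: (1,2) 2 'aa'
  4: (2,11) 1 'a'
  5: (11,3) 3 'aba'
  6: (3,5) 2 'ab'
  7: (5,12) 0 ''
  8: (12,0) 3 'baa'
  9: (0,10) 2 'ba'
  10: (10,4) 3 'bab'
  11: (4,9) 1 'b'
  12: (9,8) 2 'bb'
  13: (8,7) 3 'bbb'
  14: (7,6) 4 'bbbb'

n(n+1)/2 = 15·16/2 = 120
Σ LCP = 0 + 1 + 2 + 2 + 1 + 3 + 2 + 0 + 3 + 2 + 3 + 1 + 2 + 3 + 4 = 29
distinct = 120 − 29 = 91

91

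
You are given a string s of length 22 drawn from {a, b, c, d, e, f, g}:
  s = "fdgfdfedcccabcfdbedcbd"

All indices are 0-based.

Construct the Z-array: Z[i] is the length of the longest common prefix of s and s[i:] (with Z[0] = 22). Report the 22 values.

[22, 0, 0, 2, 0, 1, 0, 0, 0, 0, 0, 0, 0, 0, 2, 0, 0, 0, 0, 0, 0, 0]

Z[0]=22
i=1: outside box; Z[1]=0
i=2: outside box; Z[2]=0
i=3: outside box; Z[3]=2 scan→box=[3,5)
i=4: min(r-i=1, Z[1]=0)=0; Z[4]=0
i=5: outside box; Z[5]=1 scan→box=[5,6)
i=6: outside box; Z[6]=0
i=7: outside box; Z[7]=0
i=8: outside box; Z[8]=0
i=9: outside box; Z[9]=0
i=10: outside box; Z[10]=0
i=11: outside box; Z[11]=0
i=12: outside box; Z[12]=0
i=13: outside box; Z[13]=0
i=14: outside box; Z[14]=2 scan→box=[14,16)
i=15: min(r-i=1, Z[1]=0)=0; Z[15]=0
i=16: outside box; Z[16]=0
i=17: outside box; Z[17]=0
i=18: outside box; Z[18]=0
i=19: outside box; Z[19]=0
i=20: outside box; Z[20]=0
i=21: outside box; Z[21]=0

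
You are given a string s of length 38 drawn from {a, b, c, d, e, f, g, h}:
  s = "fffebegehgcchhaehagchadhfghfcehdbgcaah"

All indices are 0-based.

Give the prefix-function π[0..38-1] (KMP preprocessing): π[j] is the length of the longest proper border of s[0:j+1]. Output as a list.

π[0] = 0
j=1 s[j]='f': π[1]=1 (border 'f')
j=2 s[j]='f': π[2]=2 (border 'ff')
j=3 s[j]='e': k: 2→1→0; π[3]=0 (border '')
j=4 s[j]='b': π[4]=0 (border '')
j=5 s[j]='e': π[5]=0 (border '')
j=6 s[j]='g': π[6]=0 (border '')
j=7 s[j]='e': π[7]=0 (border '')
j=8 s[j]='h': π[8]=0 (border '')
j=9 s[j]='g': π[9]=0 (border '')
j=10 s[j]='c': π[10]=0 (border '')
j=11 s[j]='c': π[11]=0 (border '')
j=12 s[j]='h': π[12]=0 (border '')
j=13 s[j]='h': π[13]=0 (border '')
j=14 s[j]='a': π[14]=0 (border '')
j=15 s[j]='e': π[15]=0 (border '')
j=16 s[j]='h': π[16]=0 (border '')
j=17 s[j]='a': π[17]=0 (border '')
j=18 s[j]='g': π[18]=0 (border '')
j=19 s[j]='c': π[19]=0 (border '')
j=20 s[j]='h': π[20]=0 (border '')
j=21 s[j]='a': π[21]=0 (border '')
j=22 s[j]='d': π[22]=0 (border '')
j=23 s[j]='h': π[23]=0 (border '')
j=24 s[j]='f': π[24]=1 (border 'f')
j=25 s[j]='g': k: 1→0; π[25]=0 (border '')
j=26 s[j]='h': π[26]=0 (border '')
j=27 s[j]='f': π[27]=1 (border 'f')
j=28 s[j]='c': k: 1→0; π[28]=0 (border '')
j=29 s[j]='e': π[29]=0 (border '')
j=30 s[j]='h': π[30]=0 (border '')
j=31 s[j]='d': π[31]=0 (border '')
j=32 s[j]='b': π[32]=0 (border '')
j=33 s[j]='g': π[33]=0 (border '')
j=34 s[j]='c': π[34]=0 (border '')
j=35 s[j]='a': π[35]=0 (border '')
j=36 s[j]='a': π[36]=0 (border '')
j=37 s[j]='h': π[37]=0 (border '')

[0, 1, 2, 0, 0, 0, 0, 0, 0, 0, 0, 0, 0, 0, 0, 0, 0, 0, 0, 0, 0, 0, 0, 0, 1, 0, 0, 1, 0, 0, 0, 0, 0, 0, 0, 0, 0, 0]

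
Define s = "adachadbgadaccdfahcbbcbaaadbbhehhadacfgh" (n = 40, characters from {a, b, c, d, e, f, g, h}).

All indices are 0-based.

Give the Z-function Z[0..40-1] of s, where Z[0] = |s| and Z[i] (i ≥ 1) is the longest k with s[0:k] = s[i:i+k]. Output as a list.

Z[0]=40
i=1: outside box; Z[1]=0
i=2: outside box; Z[2]=1 scan→box=[2,3)
i=3: outside box; Z[3]=0
i=4: outside box; Z[4]=0
i=5: outside box; Z[5]=2 scan→box=[5,7)
i=6: min(r-i=1, Z[1]=0)=0; Z[6]=0
i=7: outside box; Z[7]=0
i=8: outside box; Z[8]=0
i=9: outside box; Z[9]=4 scan→box=[9,13)
i=10: min(r-i=3, Z[1]=0)=0; Z[10]=0
i=11: min(r-i=2, Z[2]=1)=1; Z[11]=1
i=12: min(r-i=1, Z[3]=0)=0; Z[12]=0
i=13: outside box; Z[13]=0
i=14: outside box; Z[14]=0
i=15: outside box; Z[15]=0
i=16: outside box; Z[16]=1 scan→box=[16,17)
i=17: outside box; Z[17]=0
i=18: outside box; Z[18]=0
i=19: outside box; Z[19]=0
i=20: outside box; Z[20]=0
i=21: outside box; Z[21]=0
i=22: outside box; Z[22]=0
i=23: outside box; Z[23]=1 scan→box=[23,24)
i=24: outside box; Z[24]=1 scan→box=[24,25)
i=25: outside box; Z[25]=2 scan→box=[25,27)
i=26: min(r-i=1, Z[1]=0)=0; Z[26]=0
i=27: outside box; Z[27]=0
i=28: outside box; Z[28]=0
i=29: outside box; Z[29]=0
i=30: outside box; Z[30]=0
i=31: outside box; Z[31]=0
i=32: outside box; Z[32]=0
i=33: outside box; Z[33]=4 scan→box=[33,37)
i=34: min(r-i=3, Z[1]=0)=0; Z[34]=0
i=35: min(r-i=2, Z[2]=1)=1; Z[35]=1
i=36: min(r-i=1, Z[3]=0)=0; Z[36]=0
i=37: outside box; Z[37]=0
i=38: outside box; Z[38]=0
i=39: outside box; Z[39]=0

[40, 0, 1, 0, 0, 2, 0, 0, 0, 4, 0, 1, 0, 0, 0, 0, 1, 0, 0, 0, 0, 0, 0, 1, 1, 2, 0, 0, 0, 0, 0, 0, 0, 4, 0, 1, 0, 0, 0, 0]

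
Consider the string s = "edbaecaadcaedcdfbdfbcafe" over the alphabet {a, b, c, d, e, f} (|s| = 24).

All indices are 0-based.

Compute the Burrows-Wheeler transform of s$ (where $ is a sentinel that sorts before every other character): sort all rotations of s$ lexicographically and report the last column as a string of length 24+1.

rank  rotation                   last
    0  $edbaecaadcaedcdfbdfbcafe  e
    1  aadcaedcdfbdfbcafe$edbaec  c
    2  adcaedcdfbdfbcafe$edbaeca  a
    3  aecaadcaedcdfbdfbcafe$edb  b
    4  aedcdfbdfbcafe$edbaecaadc  c
    5  afe$edbaecaadcaedcdfbdfbc  c
    6  baecaadcaedcdfbdfbcafe$ed  d
    7  bcafe$edbaecaadcaedcdfbdf  f
    8  bdfbcafe$edbaecaadcaedcdf  f
    9  caadcaedcdfbdfbcafe$edbae  e
   10  caedcdfbdfbcafe$edbaecaad  d
   11  cafe$edbaecaadcaedcdfbdfb  b
   12  cdfbdfbcafe$edbaecaadcaed  d
   13  dbaecaadcaedcdfbdfbcafe$e  e
   14  dcaedcdfbdfbcafe$edbaecaa  a
   15  dcdfbdfbcafe$edbaecaadcae  e
   16  dfbcafe$edbaecaadcaedcdfb  b
   17  dfbdfbcafe$edbaecaadcaedc  c
   18  e$edbaecaadcaedcdfbdfbcaf  f
   19  ecaadcaedcdfbdfbcafe$edba  a
   20  edbaecaadcaedcdfbdfbcafe$  $
   21  edcdfbdfbcafe$edbaecaadca  a
   22  fbcafe$edbaecaadcaedcdfbd  d
   23  fbdfbcafe$edbaecaadcaedcd  d
   24  fe$edbaecaadcaedcdfbdfbca  a

ecabccdffedbdeaebcfa$adda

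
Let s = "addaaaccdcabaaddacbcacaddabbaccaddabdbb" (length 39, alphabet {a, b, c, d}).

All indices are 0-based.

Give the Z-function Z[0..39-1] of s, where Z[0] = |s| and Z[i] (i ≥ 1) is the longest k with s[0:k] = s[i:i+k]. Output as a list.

Z[0]=39
i=1: outside box; Z[1]=0
i=2: outside box; Z[2]=0
i=3: outside box; Z[3]=1 extend→box=[3,4)
i=4: outside box; Z[4]=1 extend→box=[4,5)
i=5: outside box; Z[5]=1 extend→box=[5,6)
i=6: outside box; Z[6]=0
i=7: outside box; Z[7]=0
i=8: outside box; Z[8]=0
i=9: outside box; Z[9]=0
i=10: outside box; Z[10]=1 extend→box=[10,11)
i=11: outside box; Z[11]=0
i=12: outside box; Z[12]=1 extend→box=[12,13)
i=13: outside box; Z[13]=4 extend→box=[13,17)
i=14: min(r-i=3, Z[1]=0)=0; Z[14]=0
i=15: min(r-i=2, Z[2]=0)=0; Z[15]=0
i=16: min(r-i=1, Z[3]=1)=1; Z[16]=1
i=17: outside box; Z[17]=0
i=18: outside box; Z[18]=0
i=19: outside box; Z[19]=0
i=20: outside box; Z[20]=1 extend→box=[20,21)
i=21: outside box; Z[21]=0
i=22: outside box; Z[22]=4 extend→box=[22,26)
i=23: min(r-i=3, Z[1]=0)=0; Z[23]=0
i=24: min(r-i=2, Z[2]=0)=0; Z[24]=0
i=25: min(r-i=1, Z[3]=1)=1; Z[25]=1
i=26: outside box; Z[26]=0
i=27: outside box; Z[27]=0
i=28: outside box; Z[28]=1 extend→box=[28,29)
i=29: outside box; Z[29]=0
i=30: outside box; Z[30]=0
i=31: outside box; Z[31]=4 extend→box=[31,35)
i=32: min(r-i=3, Z[1]=0)=0; Z[32]=0
i=33: min(r-i=2, Z[2]=0)=0; Z[33]=0
i=34: min(r-i=1, Z[3]=1)=1; Z[34]=1
i=35: outside box; Z[35]=0
i=36: outside box; Z[36]=0
i=37: outside box; Z[37]=0
i=38: outside box; Z[38]=0

[39, 0, 0, 1, 1, 1, 0, 0, 0, 0, 1, 0, 1, 4, 0, 0, 1, 0, 0, 0, 1, 0, 4, 0, 0, 1, 0, 0, 1, 0, 0, 4, 0, 0, 1, 0, 0, 0, 0]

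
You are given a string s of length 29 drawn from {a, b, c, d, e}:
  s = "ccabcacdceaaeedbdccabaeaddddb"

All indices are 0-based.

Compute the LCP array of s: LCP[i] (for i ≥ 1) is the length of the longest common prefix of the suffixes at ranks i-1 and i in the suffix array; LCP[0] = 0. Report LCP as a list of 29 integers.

[0, 1, 2, 1, 1, 1, 2, 0, 1, 1, 1, 0, 3, 2, 1, 4, 1, 1, 0, 2, 1, 2, 1, 2, 3, 0, 2, 1, 1]

rank→(start, suffix):
  0 → (10, 'aaeedbdccabaeaddddb')
  1 → (19, 'abaeaddddb')
  2 → (2, 'abcacdceaaeedbdccabaeaddddb')
  3 → (5, 'acdceaaeedbdccabaeaddddb')
  4 → (23, 'addddb')
  5 → (21, 'aeaddddb')
  6 → (11, 'aeedbdccabaeaddddb')
  7 → (28, 'b')
  8 → (20, 'baeaddddb')
  9 → (3, 'bcacdceaaeedbdccabaeaddddb')
  10 → (15, 'bdccabaeaddddb')
  11 → (18, 'cabaeaddddb')
  12 → (1, 'cabcacdceaaeedbdccabaeaddddb')
  13 → (4, 'cacdceaaeedbdccabaeaddddb')
  14 → (17, 'ccabaeaddddb')
  15 → (0, 'ccabcacdceaaeedbdccabaeaddddb')
  16 → (6, 'cdceaaeedbdccabaeaddddb')
  17 → (8, 'ceaaeedbdccabaeaddddb')
  18 → (27, 'db')
  19 → (14, 'dbdccabaeaddddb')
  20 → (16, 'dccabaeaddddb')
  21 → (7, 'dceaaeedbdccabaeaddddb')
  22 → (26, 'ddb')
  23 → (25, 'dddb')
  24 → (24, 'ddddb')
  25 → (9, 'eaaeedbdccabaeaddddb')
  26 → (22, 'eaddddb')
  27 → (13, 'edbdccabaeaddddb')
  28 → (12, 'eedbdccabaeaddddb')

SA = [10, 19, 2, 5, 23, 21, 11, 28, 20, 3, 15, 18, 1, 4, 17, 0, 6, 8, 27, 14, 16, 7, 26, 25, 24, 9, 22, 13, 12]
[i] adj suffixes → lcp
  [1] 10/19 → 1 ('a')
  [2] 19/2 → 2 ('ab')
  [3] 2/5 → 1 ('a')
  [4] 5/23 → 1 ('a')
  [5] 23/21 → 1 ('a')
  [6] 21/11 → 2 ('ae')
  [7] 11/28 → 0 ('')
  [8] 28/20 → 1 ('b')
  [9] 20/3 → 1 ('b')
  [10] 3/15 → 1 ('b')
  [11] 15/18 → 0 ('')
  [12] 18/1 → 3 ('cab')
  [13] 1/4 → 2 ('ca')
  [14] 4/17 → 1 ('c')
  [15] 17/0 → 4 ('ccab')
  [16] 0/6 → 1 ('c')
  [17] 6/8 → 1 ('c')
  [18] 8/27 → 0 ('')
  [19] 27/14 → 2 ('db')
  [20] 14/16 → 1 ('d')
  [21] 16/7 → 2 ('dc')
  [22] 7/26 → 1 ('d')
  [23] 26/25 → 2 ('dd')
  [24] 25/24 → 3 ('ddd')
  [25] 24/9 → 0 ('')
  [26] 9/22 → 2 ('ea')
  [27] 22/13 → 1 ('e')
  [28] 13/12 → 1 ('e')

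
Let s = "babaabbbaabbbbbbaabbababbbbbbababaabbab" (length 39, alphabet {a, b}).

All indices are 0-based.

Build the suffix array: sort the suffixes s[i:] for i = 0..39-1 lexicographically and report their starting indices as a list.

sorted suffixes:
  #0 SA[0]=33  'aabbab'
  #1 SA[1]=16  'aabbababbbbbbababaabbab'
  #2 SA[2]=3  'aabbbaabbbbbbaabbababbbbbbababaabbab'
  #3 SA[3]=8  'aabbbbbbaabbababbbbbbababaabbab'
  #4 SA[4]=37  'ab'
  #5 SA[5]=31  'abaabbab'
  #6 SA[6]=1  'abaabbbaabbbbbbaabbababbbbbbababaabbab'
  #7 SA[7]=29  'ababaabbab'
  #8 SA[8]=20  'ababbbbbbababaabbab'
  #9 SA[9]=34  'abbab'
  #10 SA[10]=17  'abbababbbbbbababaabbab'
  #11 SA[11]=4  'abbbaabbbbbbaabbababbbbbbababaabbab'
  #12 SA[12]=9  'abbbbbbaabbababbbbbbababaabbab'
  #13 SA[13]=22  'abbbbbbababaabbab'
  #14 SA[14]=38  'b'
  #15 SA[15]=32  'baabbab'
  #16 SA[16]=15  'baabbababbbbbbababaabbab'
  #17 SA[17]=2  'baabbbaabbbbbbaabbababbbbbbababaabbab'
  #18 SA[18]=7  'baabbbbbbaabbababbbbbbababaabbab'
  #19 SA[19]=36  'bab'
  #20 SA[20]=30  'babaabbab'
  #21 SA[21]=0  'babaabbbaabbbbbbaabbababbbbbbababaabbab'
  #22 SA[22]=28  'bababaabbab'
  #23 SA[23]=19  'bababbbbbbababaabbab'
  #24 SA[24]=21  'babbbbbbababaabbab'
  #25 SA[25]=14  'bbaabbababbbbbbababaabbab'
  #26 SA[26]=6  'bbaabbbbbbaabbababbbbbbababaabbab'
  #27 SA[27]=35  'bbab'
  #28 SA[28]=27  'bbababaabbab'
  #29 SA[29]=18  'bbababbbbbbababaabbab'
  #30 SA[30]=13  'bbbaabbababbbbbbababaabbab'
  #31 SA[31]=5  'bbbaabbbbbbaabbababbbbbbababaabbab'
  #32 SA[32]=26  'bbbababaabbab'
  #33 SA[33]=12  'bbbbaabbababbbbbbababaabbab'
  #34 SA[34]=25  'bbbbababaabbab'
  #35 SA[35]=11  'bbbbbaabbababbbbbbababaabbab'
  #36 SA[36]=24  'bbbbbababaabbab'
  #37 SA[37]=10  'bbbbbbaabbababbbbbbababaabbab'
  #38 SA[38]=23  'bbbbbbababaabbab'

[33, 16, 3, 8, 37, 31, 1, 29, 20, 34, 17, 4, 9, 22, 38, 32, 15, 2, 7, 36, 30, 0, 28, 19, 21, 14, 6, 35, 27, 18, 13, 5, 26, 12, 25, 11, 24, 10, 23]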